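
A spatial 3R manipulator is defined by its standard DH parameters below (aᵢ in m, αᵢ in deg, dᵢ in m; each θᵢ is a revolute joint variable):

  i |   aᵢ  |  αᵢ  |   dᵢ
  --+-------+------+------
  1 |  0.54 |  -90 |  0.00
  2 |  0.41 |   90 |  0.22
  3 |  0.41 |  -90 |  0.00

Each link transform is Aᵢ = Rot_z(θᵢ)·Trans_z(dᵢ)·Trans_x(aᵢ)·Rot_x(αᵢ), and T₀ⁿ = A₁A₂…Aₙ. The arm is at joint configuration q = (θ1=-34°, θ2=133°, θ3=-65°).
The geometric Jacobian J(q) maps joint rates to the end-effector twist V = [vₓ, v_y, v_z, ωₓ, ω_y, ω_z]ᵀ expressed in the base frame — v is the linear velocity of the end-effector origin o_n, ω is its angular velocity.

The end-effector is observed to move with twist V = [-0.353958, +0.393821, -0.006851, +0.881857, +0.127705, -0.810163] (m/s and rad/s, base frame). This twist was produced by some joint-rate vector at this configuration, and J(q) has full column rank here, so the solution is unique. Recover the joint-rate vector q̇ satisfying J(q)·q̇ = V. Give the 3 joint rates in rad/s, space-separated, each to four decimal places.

o_n = [0.0331, -0.2052, -0.4266]
J₁: ẑ×o_n = [0.2052, 0.0331, -0.0000], ω = ẑ
J2: z=[0.5592, 0.8290, 0.0000] o=[0.4477, -0.3020, 0.0000] → [-0.3537, 0.2385, 0.3978, 0.5592, 0.8290, 0.0000]
J3: z=[0.6063, -0.4090, -0.6820] o=[0.3389, 0.0368, -0.2999] → [-0.1132, 0.2854, -0.2718, 0.6063, -0.4090, -0.6820]
q̇ = J⁺·V = [-0.1950, 0.5990, 0.9020]

-0.1950 0.5990 0.9020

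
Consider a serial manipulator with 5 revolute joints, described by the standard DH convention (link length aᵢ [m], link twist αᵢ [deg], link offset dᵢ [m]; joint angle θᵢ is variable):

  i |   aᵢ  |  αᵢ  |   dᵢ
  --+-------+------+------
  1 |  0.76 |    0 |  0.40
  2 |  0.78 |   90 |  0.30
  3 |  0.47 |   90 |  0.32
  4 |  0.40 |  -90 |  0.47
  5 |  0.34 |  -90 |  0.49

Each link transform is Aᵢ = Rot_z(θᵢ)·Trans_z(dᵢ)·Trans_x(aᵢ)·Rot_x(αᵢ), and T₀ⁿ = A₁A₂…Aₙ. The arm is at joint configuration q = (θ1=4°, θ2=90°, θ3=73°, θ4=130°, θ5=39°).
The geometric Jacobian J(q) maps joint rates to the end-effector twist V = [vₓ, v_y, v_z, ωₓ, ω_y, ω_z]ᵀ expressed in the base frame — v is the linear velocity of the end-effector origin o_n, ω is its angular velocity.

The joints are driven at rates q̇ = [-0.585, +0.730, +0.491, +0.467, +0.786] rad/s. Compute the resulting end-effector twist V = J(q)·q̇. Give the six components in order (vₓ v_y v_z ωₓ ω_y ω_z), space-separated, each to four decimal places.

-0.6106 -0.4144 0.1500 -0.0331 0.2689 -0.5673

o_n = [1.2060, 1.0143, 0.3073]
J₁: ẑ×o_n = [-1.0143, 1.2060, 0.0000], ω = ẑ
J2: z=[0.0000, 0.0000, 1.0000] o=[0.7581, 0.0530, 0.4000] → [-0.9613, 0.4479, 0.0000, 0.0000, 0.0000, 1.0000]
J3: z=[0.9976, 0.0698, 0.0000] o=[0.7037, 0.8311, 0.7000] → [-0.0274, 0.3917, 0.1477, 0.9976, 0.0698, 0.0000]
J4: z=[-0.0667, 0.9540, -0.2924] o=[1.0134, 0.9905, 1.1495] → [-0.7964, -0.1125, -0.1854, -0.0667, 0.9540, -0.2924]
J5: z=[-0.6256, -0.2683, -0.7326] o=[1.2929, 1.3853, 0.7662] → [-0.1487, -0.2234, 0.2088, -0.6256, -0.2683, -0.7326]
V = J·q̇ = [-0.6106, -0.4144, 0.1500, -0.0331, 0.2689, -0.5673]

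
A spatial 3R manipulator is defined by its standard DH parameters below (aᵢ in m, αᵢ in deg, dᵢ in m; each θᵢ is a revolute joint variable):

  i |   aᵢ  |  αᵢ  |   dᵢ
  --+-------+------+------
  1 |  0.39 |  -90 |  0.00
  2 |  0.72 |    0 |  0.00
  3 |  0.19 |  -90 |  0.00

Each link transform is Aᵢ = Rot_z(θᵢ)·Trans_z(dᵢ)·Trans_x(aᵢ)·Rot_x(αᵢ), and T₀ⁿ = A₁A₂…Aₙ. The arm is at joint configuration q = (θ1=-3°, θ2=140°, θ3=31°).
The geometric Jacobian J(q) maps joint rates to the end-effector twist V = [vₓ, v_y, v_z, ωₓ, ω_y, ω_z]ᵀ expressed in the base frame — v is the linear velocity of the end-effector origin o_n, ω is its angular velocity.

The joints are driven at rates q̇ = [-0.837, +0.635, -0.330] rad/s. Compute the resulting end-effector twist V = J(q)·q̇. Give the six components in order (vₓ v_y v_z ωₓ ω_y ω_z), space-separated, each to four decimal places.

-0.2872 0.3077 0.4075 0.0160 0.3046 -0.8370

o_n = [-0.3487, 0.0183, -0.4925]
J₁: ẑ×o_n = [-0.0183, -0.3487, 0.0000], ω = ẑ
J2: z=[0.0523, 0.9986, 0.0000] o=[0.3895, -0.0204, 0.0000] → [-0.4919, 0.0258, 0.7392, 0.0523, 0.9986, 0.0000]
J3: z=[0.0523, 0.9986, 0.0000] o=[-0.1613, 0.0085, -0.4628] → [-0.0297, 0.0016, 0.1877, 0.0523, 0.9986, 0.0000]
V = J·q̇ = [-0.2872, 0.3077, 0.4075, 0.0160, 0.3046, -0.8370]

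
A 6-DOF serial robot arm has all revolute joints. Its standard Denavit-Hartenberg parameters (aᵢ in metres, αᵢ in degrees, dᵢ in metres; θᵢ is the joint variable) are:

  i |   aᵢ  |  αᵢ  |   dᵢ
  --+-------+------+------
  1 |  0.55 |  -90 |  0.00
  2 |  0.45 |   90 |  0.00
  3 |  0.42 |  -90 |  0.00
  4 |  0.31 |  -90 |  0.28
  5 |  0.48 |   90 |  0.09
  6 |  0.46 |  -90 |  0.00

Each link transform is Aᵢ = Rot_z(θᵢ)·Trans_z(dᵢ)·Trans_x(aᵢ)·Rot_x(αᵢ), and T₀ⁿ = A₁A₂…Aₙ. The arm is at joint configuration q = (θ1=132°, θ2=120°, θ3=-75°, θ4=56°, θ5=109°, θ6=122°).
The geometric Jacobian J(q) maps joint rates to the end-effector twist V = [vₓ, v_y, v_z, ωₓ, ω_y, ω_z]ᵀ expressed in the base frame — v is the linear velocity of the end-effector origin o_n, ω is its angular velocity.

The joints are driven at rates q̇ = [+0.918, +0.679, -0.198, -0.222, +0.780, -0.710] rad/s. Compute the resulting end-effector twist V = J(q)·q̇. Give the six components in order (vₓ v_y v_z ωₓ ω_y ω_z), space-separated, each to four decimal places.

o_n = [0.1800, -0.0020, -0.2404]
J₁: ẑ×o_n = [0.0020, 0.1800, -0.0000], ω = ẑ
J2: z=[-0.7431, -0.6691, 0.0000] o=[-0.3680, 0.4087, 0.0000] → [0.1608, -0.1786, 0.6719, -0.7431, -0.6691, 0.0000]
J3: z=[-0.5795, 0.6436, -0.5000] o=[-0.2175, 0.2415, -0.3897] → [-0.0256, -0.1122, -0.1147, -0.5795, 0.6436, -0.5000]
J4: z=[0.1308, -0.5321, -0.8365] o=[0.1204, 0.4726, -0.4839] → [-0.5265, -0.0817, -0.0304, 0.1308, -0.5321, -0.8365]
J5: z=[-0.3428, -0.8160, 0.4654] o=[0.4454, 0.2536, -0.6284] → [-0.1977, 0.0095, -0.1289, -0.3428, -0.8160, 0.4654]
J6: z=[0.8370, -0.0404, 0.5458] o=[0.2098, 0.4569, -0.2521] → [0.2500, -0.0260, -0.3853, 0.8370, -0.0404, 0.5458]
V = J·q̇ = [-0.0987, 0.1103, 0.6587, -1.2806, -1.0715, 1.1782]

-0.0987 0.1103 0.6587 -1.2806 -1.0715 1.1782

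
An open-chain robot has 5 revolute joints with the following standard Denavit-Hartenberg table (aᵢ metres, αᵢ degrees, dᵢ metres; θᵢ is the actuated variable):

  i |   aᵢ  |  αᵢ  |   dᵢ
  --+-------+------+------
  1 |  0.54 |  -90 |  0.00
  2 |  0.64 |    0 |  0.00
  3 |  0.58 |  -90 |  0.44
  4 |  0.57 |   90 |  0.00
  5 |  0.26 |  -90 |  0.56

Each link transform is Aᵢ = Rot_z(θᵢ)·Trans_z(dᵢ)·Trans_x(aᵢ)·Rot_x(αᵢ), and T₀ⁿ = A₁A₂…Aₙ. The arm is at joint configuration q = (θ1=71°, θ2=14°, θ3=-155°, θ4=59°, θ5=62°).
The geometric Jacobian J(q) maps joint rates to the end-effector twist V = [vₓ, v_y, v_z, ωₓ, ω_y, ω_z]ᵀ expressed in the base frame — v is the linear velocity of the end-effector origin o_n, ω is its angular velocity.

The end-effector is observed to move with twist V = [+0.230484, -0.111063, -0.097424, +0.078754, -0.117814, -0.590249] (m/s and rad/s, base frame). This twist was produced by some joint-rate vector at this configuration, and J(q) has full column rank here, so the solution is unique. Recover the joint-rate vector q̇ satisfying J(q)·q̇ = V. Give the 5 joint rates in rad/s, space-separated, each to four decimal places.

-0.8630 -0.2770 0.0210 0.1580 0.2780

o_n = [-0.0612, 0.2375, 0.9150]
J₁: ẑ×o_n = [-0.2375, -0.0612, 0.0000], ω = ẑ
J2: z=[-0.9455, 0.3256, 0.0000] o=[0.1758, 0.5106, 0.0000] → [0.2979, 0.8651, 0.3353, -0.9455, 0.3256, 0.0000]
J3: z=[-0.9455, 0.3256, 0.0000] o=[0.3780, 1.0977, -0.1548] → [0.3483, 1.0115, 0.9563, -0.9455, 0.3256, 0.0000]
J4: z=[0.2049, 0.5950, 0.7771] o=[-0.1848, 0.8148, 0.2102] → [0.8680, -0.0484, -0.1918, 0.2049, 0.5950, 0.7771]
J5: z=[-0.7039, -0.4622, 0.5394] o=[0.2029, 0.4400, 0.3949] → [-0.1311, 0.2236, 0.0205, -0.7039, -0.4622, 0.5394]
q̇ = J⁺·V = [-0.8630, -0.2770, 0.0210, 0.1580, 0.2780]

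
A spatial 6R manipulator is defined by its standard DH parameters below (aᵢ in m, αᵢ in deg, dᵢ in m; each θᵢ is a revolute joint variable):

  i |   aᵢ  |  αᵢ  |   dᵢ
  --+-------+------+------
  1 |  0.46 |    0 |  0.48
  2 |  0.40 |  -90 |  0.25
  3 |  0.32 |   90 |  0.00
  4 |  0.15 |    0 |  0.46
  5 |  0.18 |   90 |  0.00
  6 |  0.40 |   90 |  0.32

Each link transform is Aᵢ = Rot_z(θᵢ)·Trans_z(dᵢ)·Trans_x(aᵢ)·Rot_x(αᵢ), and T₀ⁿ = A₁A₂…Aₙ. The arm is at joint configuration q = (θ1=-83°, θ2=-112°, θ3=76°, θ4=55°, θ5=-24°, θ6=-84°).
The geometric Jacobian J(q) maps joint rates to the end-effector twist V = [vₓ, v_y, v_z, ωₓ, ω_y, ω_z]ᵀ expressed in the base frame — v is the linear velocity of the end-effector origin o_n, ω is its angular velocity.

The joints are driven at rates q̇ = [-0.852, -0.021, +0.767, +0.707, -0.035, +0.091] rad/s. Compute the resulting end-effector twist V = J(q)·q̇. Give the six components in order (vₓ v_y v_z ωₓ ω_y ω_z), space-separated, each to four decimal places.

o_n = [-0.5568, -0.2539, 0.0067]
J₁: ẑ×o_n = [0.2539, -0.5568, 0.0000], ω = ẑ
J2: z=[0.0000, 0.0000, 1.0000] o=[0.0561, -0.4566, 0.4800] → [-0.2027, -0.6129, 0.0000, 0.0000, 0.0000, 1.0000]
J3: z=[-0.2588, -0.9659, 0.0000] o=[-0.3303, -0.3530, 0.7300] → [0.6987, -0.1872, -0.2444, -0.2588, -0.9659, 0.0000]
J4: z=[-0.9372, 0.2511, 0.2419] o=[-0.4051, -0.3330, 0.4195] → [-0.1228, -0.4236, -0.0361, -0.9372, 0.2511, 0.2419]
J5: z=[-0.9372, 0.2511, 0.2419] o=[-0.8881, -0.3308, 0.4473] → [-0.1293, -0.3328, -0.1553, -0.9372, 0.2511, 0.2419]
J6: z=[0.1015, 0.8602, -0.4997] o=[-0.9482, -0.4107, 0.2976] → [-0.1719, -0.1661, -0.3207, 0.1015, 0.8602, -0.4997]
V = J·q̇ = [0.2259, 0.0407, -0.2367, -0.8191, -0.4938, -0.7559]

0.2259 0.0407 -0.2367 -0.8191 -0.4938 -0.7559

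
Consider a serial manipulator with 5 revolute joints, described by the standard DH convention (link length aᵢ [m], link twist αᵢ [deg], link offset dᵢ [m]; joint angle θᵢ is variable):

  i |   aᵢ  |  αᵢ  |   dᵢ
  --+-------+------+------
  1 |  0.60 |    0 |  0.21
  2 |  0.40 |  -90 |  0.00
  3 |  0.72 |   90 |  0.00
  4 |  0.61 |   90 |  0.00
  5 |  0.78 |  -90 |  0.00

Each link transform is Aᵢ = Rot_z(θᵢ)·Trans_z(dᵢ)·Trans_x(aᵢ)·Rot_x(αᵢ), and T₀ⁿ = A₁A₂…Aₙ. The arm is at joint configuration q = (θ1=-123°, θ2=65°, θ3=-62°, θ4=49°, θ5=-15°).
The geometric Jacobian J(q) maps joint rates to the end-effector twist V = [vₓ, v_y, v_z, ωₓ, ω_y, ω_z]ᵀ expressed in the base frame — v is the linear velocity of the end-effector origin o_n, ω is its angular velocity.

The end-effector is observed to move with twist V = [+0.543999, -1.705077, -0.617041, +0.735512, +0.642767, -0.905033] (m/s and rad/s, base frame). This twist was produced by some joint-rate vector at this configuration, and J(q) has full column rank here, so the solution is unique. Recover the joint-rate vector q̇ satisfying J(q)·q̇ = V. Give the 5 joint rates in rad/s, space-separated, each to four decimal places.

o_n = [1.2539, -1.0911, 1.5407]
J₁: ẑ×o_n = [1.0911, 1.2539, -0.0000], ω = ẑ
J2: z=[0.0000, 0.0000, 1.0000] o=[-0.3268, -0.5032, 0.2100] → [0.5879, 1.5807, -0.0000, 0.0000, 0.0000, 1.0000]
J3: z=[0.8480, 0.5299, 0.0000] o=[-0.1148, -0.8424, 0.2100] → [0.7052, -1.1285, -0.9362, 0.8480, 0.5299, 0.0000]
J4: z=[-0.4679, 0.7488, 0.4695] o=[0.0643, -1.1291, 0.8457] → [0.5026, 0.8837, -0.9085, -0.4679, 0.7488, 0.4695]
J5: z=[-0.3686, -0.6481, 0.6664] o=[0.5543, -1.0444, 1.1991] → [-0.1904, 0.5922, 0.4707, -0.3686, -0.6481, 0.6664]
q̇ = J⁺·V = [0.6580, -0.8960, 0.3890, -0.1760, -0.8770]

0.6580 -0.8960 0.3890 -0.1760 -0.8770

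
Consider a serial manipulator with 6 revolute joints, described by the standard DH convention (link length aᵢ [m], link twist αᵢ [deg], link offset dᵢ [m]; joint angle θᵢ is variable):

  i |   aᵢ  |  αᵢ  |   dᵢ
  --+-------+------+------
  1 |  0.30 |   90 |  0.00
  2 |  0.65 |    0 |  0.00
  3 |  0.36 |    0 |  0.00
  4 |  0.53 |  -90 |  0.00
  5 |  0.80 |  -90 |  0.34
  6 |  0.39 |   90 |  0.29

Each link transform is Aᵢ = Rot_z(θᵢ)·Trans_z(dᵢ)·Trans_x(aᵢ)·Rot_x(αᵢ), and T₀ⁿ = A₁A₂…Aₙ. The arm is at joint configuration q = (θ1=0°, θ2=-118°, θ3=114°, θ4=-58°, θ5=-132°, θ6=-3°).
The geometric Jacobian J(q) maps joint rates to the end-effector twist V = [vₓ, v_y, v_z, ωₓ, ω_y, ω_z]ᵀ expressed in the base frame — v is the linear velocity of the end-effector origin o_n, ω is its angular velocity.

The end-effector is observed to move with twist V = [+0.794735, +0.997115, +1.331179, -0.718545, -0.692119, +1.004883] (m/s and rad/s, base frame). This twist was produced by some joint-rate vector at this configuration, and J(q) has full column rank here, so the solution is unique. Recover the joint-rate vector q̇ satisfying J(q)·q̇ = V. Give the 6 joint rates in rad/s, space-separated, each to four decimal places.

0.9720 0.1360 0.9730 -0.0870 -0.6190 -0.4930

o_n = [0.6485, -1.0780, -0.3853]
J₁: ẑ×o_n = [1.0780, 0.6485, -0.0000], ω = ẑ
J2: z=[0.0000, -1.0000, 0.0000] o=[0.3000, 0.0000, 0.0000] → [0.3853, 0.0000, 0.3485, 0.0000, -1.0000, 0.0000]
J3: z=[0.0000, -1.0000, 0.0000] o=[-0.0052, -0.0000, -0.5739] → [-0.1886, 0.0000, 0.6537, 0.0000, -1.0000, 0.0000]
J4: z=[0.0000, -1.0000, 0.0000] o=[0.3540, -0.0000, -0.5990] → [-0.2137, 0.0000, 0.2946, 0.0000, -1.0000, 0.0000]
J5: z=[0.8829, -0.0000, 0.4695] o=[0.6028, -0.0000, -1.0670] → [0.5061, -0.5804, -0.9518, 0.8829, -0.0000, 0.4695]
J6: z=[0.3489, -0.6691, -0.6562] o=[0.6517, -0.5945, -0.4347] → [-0.3503, -0.0152, -0.1708, 0.3489, -0.6691, -0.6562]
q̇ = J⁺·V = [0.9720, 0.1360, 0.9730, -0.0870, -0.6190, -0.4930]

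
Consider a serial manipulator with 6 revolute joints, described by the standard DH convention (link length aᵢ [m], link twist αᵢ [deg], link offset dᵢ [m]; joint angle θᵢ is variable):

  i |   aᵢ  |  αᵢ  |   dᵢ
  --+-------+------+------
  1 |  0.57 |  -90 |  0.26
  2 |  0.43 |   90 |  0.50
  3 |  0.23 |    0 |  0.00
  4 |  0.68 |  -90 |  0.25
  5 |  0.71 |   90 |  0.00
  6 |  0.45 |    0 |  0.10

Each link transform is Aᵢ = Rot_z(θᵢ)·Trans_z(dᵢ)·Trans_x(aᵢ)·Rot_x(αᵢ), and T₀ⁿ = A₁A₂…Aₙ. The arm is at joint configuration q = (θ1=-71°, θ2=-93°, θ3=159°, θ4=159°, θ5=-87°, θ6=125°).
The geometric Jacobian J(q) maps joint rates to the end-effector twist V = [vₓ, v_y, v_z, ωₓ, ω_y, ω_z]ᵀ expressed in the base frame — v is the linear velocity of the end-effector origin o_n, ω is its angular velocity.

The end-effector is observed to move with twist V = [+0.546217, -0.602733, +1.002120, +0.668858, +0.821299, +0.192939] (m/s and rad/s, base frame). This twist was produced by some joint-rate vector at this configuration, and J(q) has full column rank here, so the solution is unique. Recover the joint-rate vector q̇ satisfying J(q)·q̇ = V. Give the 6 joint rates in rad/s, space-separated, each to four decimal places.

o_n = [0.3681, 0.3205, 1.1324]
J₁: ẑ×o_n = [-0.3205, 0.3681, 0.0000], ω = ẑ
J2: z=[0.9455, 0.3256, 0.0000] o=[0.1856, -0.5389, 0.2600] → [0.2840, -0.8249, 0.7532, 0.9455, 0.3256, 0.0000]
J3: z=[-0.3251, 0.9442, -0.0523] o=[0.6510, -0.3549, 0.6894] → [0.4536, 0.1588, 0.0476, -0.3251, 0.9442, -0.0523]
J4: z=[-0.3251, 0.9442, -0.0523] o=[0.7326, -0.3387, 0.4750] → [0.6553, 0.2328, 0.1299, -0.3251, 0.9442, -0.0523]
J5: z=[0.6913, 0.2751, 0.6682] o=[0.2125, -0.2257, 0.9665] → [-0.3194, -0.0107, 0.3348, 0.6913, 0.2751, 0.6682]
J6: z=[0.6274, 0.2302, -0.7438] o=[-0.0420, 0.4370, 0.9570] → [-0.0463, -0.4151, -0.1675, 0.6274, 0.2302, -0.7438]
q̇ = J⁺·V = [-0.7180, 0.8450, 0.4860, 0.0590, 0.6690, -0.6620]

-0.7180 0.8450 0.4860 0.0590 0.6690 -0.6620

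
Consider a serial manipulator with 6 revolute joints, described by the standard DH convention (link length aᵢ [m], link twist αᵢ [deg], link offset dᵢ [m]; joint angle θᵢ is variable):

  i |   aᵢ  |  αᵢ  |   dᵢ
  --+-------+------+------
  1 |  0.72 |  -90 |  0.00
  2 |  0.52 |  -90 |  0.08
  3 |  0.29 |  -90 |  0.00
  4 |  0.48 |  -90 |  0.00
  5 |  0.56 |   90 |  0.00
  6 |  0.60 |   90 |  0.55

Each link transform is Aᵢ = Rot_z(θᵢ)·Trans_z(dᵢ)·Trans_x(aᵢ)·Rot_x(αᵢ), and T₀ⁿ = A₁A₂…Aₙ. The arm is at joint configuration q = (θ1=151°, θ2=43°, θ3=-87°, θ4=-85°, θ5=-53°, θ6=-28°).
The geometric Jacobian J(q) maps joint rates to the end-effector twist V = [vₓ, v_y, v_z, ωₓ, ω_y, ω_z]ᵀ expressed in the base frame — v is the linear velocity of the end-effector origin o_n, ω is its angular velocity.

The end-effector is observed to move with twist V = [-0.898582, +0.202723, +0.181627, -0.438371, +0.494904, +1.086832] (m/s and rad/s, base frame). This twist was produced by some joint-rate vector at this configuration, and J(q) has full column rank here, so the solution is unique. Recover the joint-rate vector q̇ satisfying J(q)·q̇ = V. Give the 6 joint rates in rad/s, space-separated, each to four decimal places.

-0.3800 -0.6490 -0.9250 -0.9700 0.4480 0.6710

o_n = [-1.3457, 0.6463, -1.7008]
J₁: ẑ×o_n = [-0.6463, -1.3457, 0.0000], ω = ẑ
J2: z=[-0.4848, -0.8746, 0.0000] o=[-0.6297, 0.3491, 0.0000] → [1.4875, -0.8246, -0.7704, -0.4848, -0.8746, 0.0000]
J3: z=[0.5965, -0.3306, -0.7314] o=[-1.0011, 0.4635, -0.3546] → [0.5788, 1.0550, -0.0049, 0.5965, -0.3306, -0.7314]
J4: z=[-0.6134, 0.3999, -0.6811] o=[-1.1512, 0.2156, -0.3650] → [-0.2407, -0.6869, -0.1865, -0.6134, 0.3999, -0.6811]
J5: z=[-0.5676, -0.8228, 0.0282] o=[-0.8877, 0.0217, -0.7162] → [0.7925, -0.5718, -0.7315, -0.5676, -0.8228, 0.0282]
J6: z=[-0.8077, 0.5632, 0.1745] o=[-0.9770, 0.0644, -1.2674] → [-0.3456, -0.4144, -0.2623, -0.8077, 0.5632, 0.1745]
q̇ = J⁺·V = [-0.3800, -0.6490, -0.9250, -0.9700, 0.4480, 0.6710]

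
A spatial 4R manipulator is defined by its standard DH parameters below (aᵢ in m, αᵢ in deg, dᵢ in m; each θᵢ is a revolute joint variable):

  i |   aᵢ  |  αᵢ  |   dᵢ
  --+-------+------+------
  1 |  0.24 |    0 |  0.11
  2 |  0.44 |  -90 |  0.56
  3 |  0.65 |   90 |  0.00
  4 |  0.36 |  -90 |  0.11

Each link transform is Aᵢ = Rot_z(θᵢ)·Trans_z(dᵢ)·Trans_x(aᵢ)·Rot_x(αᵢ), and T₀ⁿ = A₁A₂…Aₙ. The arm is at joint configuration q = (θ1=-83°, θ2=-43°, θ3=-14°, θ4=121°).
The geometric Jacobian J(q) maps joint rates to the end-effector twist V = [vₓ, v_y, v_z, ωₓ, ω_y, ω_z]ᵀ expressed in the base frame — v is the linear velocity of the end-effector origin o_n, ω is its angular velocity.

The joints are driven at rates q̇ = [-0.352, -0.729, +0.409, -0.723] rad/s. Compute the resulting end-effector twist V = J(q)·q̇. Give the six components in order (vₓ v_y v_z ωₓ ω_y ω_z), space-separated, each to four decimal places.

o_n = [-0.2291, -1.1187, 0.8891]
J₁: ẑ×o_n = [1.1187, -0.2291, 0.0000], ω = ẑ
J2: z=[0.0000, 0.0000, 1.0000] o=[0.0292, -0.2382, 0.1100] → [0.8805, -0.2583, 0.0000, 0.0000, 0.0000, 1.0000]
J3: z=[0.8090, -0.5878, 0.0000] o=[-0.2294, -0.5942, 0.6700] → [-0.1288, -0.1773, -0.4242, 0.8090, -0.5878, 0.0000]
J4: z=[0.1422, 0.1957, 0.9703] o=[-0.6001, -1.1044, 0.8272] → [0.0260, 0.3512, -0.0747, 0.1422, 0.1957, 0.9703]
V = J·q̇ = [-1.1072, -0.0575, -0.1195, 0.2281, -0.3819, -1.7825]

-1.1072 -0.0575 -0.1195 0.2281 -0.3819 -1.7825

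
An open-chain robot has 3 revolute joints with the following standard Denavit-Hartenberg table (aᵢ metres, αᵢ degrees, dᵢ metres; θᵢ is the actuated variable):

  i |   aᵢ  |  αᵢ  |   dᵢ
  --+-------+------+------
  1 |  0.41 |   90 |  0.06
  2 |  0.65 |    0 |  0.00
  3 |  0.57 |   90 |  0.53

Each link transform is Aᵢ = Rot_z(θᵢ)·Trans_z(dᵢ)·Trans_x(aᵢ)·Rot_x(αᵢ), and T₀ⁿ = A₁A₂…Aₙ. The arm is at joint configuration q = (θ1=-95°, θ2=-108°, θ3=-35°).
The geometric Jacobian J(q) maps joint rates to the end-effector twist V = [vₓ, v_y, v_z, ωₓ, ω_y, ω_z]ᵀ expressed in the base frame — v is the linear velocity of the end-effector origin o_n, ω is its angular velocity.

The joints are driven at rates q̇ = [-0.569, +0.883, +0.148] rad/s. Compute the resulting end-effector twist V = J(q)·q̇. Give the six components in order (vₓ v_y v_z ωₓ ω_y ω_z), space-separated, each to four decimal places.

o_n = [-0.5065, 0.2913, -0.9012]
J₁: ẑ×o_n = [-0.2913, -0.5065, 0.0000], ω = ẑ
J2: z=[-0.9962, 0.0872, 0.0000] o=[-0.0357, -0.4084, 0.0600] → [-0.0838, -0.9576, -0.6561, -0.9962, 0.0872, 0.0000]
J3: z=[-0.9962, 0.0872, 0.0000] o=[-0.0182, -0.2083, -0.5582] → [-0.0299, -0.3417, -0.4552, -0.9962, 0.0872, 0.0000]
V = J·q̇ = [0.0874, -0.6079, -0.6467, -1.0271, 0.0899, -0.5690]

0.0874 -0.6079 -0.6467 -1.0271 0.0899 -0.5690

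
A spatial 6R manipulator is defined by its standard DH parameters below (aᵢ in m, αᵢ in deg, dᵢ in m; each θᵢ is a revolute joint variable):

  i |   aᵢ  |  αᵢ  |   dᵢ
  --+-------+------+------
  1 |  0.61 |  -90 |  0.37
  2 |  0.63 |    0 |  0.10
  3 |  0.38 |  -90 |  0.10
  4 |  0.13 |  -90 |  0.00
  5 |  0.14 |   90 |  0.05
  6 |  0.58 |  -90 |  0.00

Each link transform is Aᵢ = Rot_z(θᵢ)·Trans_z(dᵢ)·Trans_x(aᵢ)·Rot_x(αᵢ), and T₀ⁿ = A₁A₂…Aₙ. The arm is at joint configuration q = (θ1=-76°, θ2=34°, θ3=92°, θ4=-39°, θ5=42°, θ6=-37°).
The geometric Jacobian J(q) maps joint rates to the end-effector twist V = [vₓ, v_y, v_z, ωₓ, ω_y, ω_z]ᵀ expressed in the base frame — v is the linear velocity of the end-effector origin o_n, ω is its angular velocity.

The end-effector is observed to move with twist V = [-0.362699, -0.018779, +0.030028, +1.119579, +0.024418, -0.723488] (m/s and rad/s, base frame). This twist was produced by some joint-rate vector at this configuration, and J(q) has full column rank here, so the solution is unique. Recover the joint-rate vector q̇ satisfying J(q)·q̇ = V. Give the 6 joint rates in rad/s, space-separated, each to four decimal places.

o_n = [1.0344, -0.8572, -0.7383]
J₁: ẑ×o_n = [0.8572, 1.0344, -0.0000], ω = ẑ
J2: z=[0.9703, 0.2419, 0.0000] o=[0.1476, -0.5919, 0.3700] → [-0.2681, 1.0754, -0.4719, 0.9703, 0.2419, 0.0000]
J3: z=[0.9703, 0.2419, 0.0000] o=[0.3710, -1.0745, 0.0177] → [-0.1829, 0.7335, 0.0503, 0.9703, 0.2419, 0.0000]
J4: z=[-0.1957, 0.7850, 0.5878] o=[0.4140, -0.8336, -0.2897] → [-0.3382, 0.2769, -0.4824, -0.1957, 0.7850, 0.5878]
J5: z=[-0.8435, 0.1709, -0.5091] o=[0.4790, -0.7561, -0.3715] → [-0.1141, -0.5922, -0.0097, -0.8435, 0.1709, -0.5091]
J6: z=[0.1892, 0.9818, 0.0161] o=[0.5072, -0.7592, -0.5174] → [-0.2153, 0.0503, -0.5362, 0.1892, 0.9818, 0.0161]
q̇ = J⁺·V = [-0.5030, 0.1180, 0.4250, -0.7420, -0.4060, 0.5550]

-0.5030 0.1180 0.4250 -0.7420 -0.4060 0.5550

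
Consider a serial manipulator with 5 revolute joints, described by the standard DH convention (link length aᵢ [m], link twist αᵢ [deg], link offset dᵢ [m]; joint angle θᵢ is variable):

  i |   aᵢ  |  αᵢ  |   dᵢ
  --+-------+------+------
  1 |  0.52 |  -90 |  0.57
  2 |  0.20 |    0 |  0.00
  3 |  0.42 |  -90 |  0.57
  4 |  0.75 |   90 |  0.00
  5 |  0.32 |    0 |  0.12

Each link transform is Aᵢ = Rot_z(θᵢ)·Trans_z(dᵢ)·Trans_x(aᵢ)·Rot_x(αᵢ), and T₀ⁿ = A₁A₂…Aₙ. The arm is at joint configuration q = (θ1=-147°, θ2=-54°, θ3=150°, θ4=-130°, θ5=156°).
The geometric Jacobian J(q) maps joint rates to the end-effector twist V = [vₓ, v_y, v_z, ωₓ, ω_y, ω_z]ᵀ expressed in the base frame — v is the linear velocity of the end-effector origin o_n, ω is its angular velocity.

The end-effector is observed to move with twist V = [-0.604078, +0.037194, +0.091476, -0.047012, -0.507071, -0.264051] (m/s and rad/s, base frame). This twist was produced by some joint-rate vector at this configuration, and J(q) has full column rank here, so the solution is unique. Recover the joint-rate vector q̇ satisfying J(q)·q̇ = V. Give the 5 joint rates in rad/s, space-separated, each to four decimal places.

o_n = [0.0362, -0.9822, 0.7117]
J₁: ẑ×o_n = [0.9822, 0.0362, -0.0000], ω = ẑ
J2: z=[0.5446, -0.8387, 0.0000] o=[-0.4361, -0.2832, 0.5700] → [-0.1188, -0.0772, 0.0154, 0.5446, -0.8387, 0.0000]
J3: z=[0.5446, -0.8387, 0.0000] o=[-0.5347, -0.3472, 0.7318] → [0.0169, 0.0109, 0.1330, 0.5446, -0.8387, 0.0000]
J4: z=[0.8341, 0.5417, 0.1045] o=[-0.1874, -0.8014, 0.3141] → [0.2343, -0.3082, -0.2720, 0.8341, 0.5417, 0.1045]
J5: z=[-0.4172, 0.4955, 0.7618] o=[0.0832, -1.3107, 0.7936] → [-0.2908, -0.0700, -0.1138, -0.4172, 0.4955, 0.7618]
q̇ = J⁺·V = [-0.4350, 0.2950, 0.2750, -0.2960, 0.2650]

-0.4350 0.2950 0.2750 -0.2960 0.2650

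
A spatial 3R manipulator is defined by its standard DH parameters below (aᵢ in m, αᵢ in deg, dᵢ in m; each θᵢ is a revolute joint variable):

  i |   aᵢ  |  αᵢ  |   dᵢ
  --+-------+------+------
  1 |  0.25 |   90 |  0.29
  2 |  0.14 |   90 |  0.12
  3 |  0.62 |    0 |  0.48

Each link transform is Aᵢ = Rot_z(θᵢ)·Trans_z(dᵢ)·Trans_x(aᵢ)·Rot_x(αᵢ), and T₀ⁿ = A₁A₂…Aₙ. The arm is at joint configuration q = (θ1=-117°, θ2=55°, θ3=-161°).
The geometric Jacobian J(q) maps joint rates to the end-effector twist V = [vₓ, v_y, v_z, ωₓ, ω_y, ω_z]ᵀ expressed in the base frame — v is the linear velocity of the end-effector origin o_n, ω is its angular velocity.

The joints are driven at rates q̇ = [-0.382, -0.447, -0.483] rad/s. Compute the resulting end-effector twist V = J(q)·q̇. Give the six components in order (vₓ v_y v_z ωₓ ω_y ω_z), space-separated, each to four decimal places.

-0.2429 0.4729 -0.1412 0.5779 0.1496 -0.1050

o_n = [-0.1029, -0.3822, -0.3508]
J₁: ẑ×o_n = [0.3822, -0.1029, 0.0000], ω = ẑ
J2: z=[-0.8910, 0.4540, 0.0000] o=[-0.1135, -0.2228, 0.2900] → [-0.2909, -0.5710, 0.1373, -0.8910, 0.4540, 0.0000]
J3: z=[-0.3719, -0.7299, -0.5736] o=[-0.2569, -0.2398, 0.4047] → [0.4698, -0.3693, 0.1653, -0.3719, -0.7299, -0.5736]
V = J·q̇ = [-0.2429, 0.4729, -0.1412, 0.5779, 0.1496, -0.1050]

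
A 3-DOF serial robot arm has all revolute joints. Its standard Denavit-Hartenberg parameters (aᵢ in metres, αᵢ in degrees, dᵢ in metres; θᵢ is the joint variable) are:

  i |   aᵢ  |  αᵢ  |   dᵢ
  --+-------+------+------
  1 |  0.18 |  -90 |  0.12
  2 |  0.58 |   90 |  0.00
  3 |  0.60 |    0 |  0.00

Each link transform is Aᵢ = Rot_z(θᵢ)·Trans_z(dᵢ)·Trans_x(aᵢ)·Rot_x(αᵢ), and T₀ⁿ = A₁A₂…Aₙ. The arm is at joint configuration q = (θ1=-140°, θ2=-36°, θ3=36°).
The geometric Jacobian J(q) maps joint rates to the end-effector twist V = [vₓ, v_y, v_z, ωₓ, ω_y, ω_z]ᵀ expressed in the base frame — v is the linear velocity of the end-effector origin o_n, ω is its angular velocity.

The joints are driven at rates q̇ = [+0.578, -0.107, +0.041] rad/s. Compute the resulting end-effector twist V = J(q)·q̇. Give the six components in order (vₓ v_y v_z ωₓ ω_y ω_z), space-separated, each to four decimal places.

0.6163 -0.2950 0.0837 -0.0503 0.0975 0.6112

o_n = [-0.5715, -0.9399, 0.7462]
J₁: ẑ×o_n = [0.9399, -0.5715, 0.0000], ω = ẑ
J2: z=[0.6428, -0.7660, 0.0000] o=[-0.1379, -0.1157, 0.1200] → [-0.4797, -0.4025, -0.8619, 0.6428, -0.7660, 0.0000]
J3: z=[0.4503, 0.3778, 0.8090] o=[-0.4973, -0.4173, 0.4609] → [0.5306, -0.1884, -0.2073, 0.4503, 0.3778, 0.8090]
V = J·q̇ = [0.6163, -0.2950, 0.0837, -0.0503, 0.0975, 0.6112]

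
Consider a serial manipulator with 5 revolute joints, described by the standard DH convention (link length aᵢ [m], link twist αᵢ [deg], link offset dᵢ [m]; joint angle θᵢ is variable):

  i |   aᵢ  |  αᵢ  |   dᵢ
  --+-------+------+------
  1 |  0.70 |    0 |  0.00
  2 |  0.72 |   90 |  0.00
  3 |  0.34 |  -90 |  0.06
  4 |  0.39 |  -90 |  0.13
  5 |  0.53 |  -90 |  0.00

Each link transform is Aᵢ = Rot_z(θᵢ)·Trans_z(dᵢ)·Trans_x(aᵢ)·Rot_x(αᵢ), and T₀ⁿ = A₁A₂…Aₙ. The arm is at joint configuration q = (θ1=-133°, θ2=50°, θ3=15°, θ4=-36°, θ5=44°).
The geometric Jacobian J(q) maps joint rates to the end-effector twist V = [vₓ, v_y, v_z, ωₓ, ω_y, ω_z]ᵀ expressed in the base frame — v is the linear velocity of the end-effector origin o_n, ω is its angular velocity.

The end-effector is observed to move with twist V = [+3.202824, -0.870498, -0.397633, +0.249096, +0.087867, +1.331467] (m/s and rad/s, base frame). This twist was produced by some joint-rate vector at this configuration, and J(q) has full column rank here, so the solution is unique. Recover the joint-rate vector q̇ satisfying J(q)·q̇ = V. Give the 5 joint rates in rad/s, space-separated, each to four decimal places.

o_n = [-0.7782, -2.2745, 0.0194]
J₁: ẑ×o_n = [2.2745, -0.7782, 0.0000], ω = ẑ
J2: z=[0.0000, 0.0000, 1.0000] o=[-0.4774, -0.5119, 0.0000] → [1.7625, -0.3008, 0.0000, 0.0000, 0.0000, 1.0000]
J3: z=[-0.9925, -0.1219, 0.0000] o=[-0.3897, -1.2266, 0.0000] → [-0.0024, 0.0193, 0.9928, -0.9925, -0.1219, 0.0000]
J4: z=[-0.0315, 0.2569, 0.9659] o=[-0.4092, -1.5599, 0.0880] → [0.6727, -0.3586, 0.1173, -0.0315, 0.2569, 0.9659]
J5: z=[0.8722, -0.4649, 0.1521] o=[-0.6037, -1.8569, 0.2952] → [0.1918, 0.2140, -0.4453, 0.8722, -0.4649, 0.1521]
q̇ = J⁺·V = [0.8710, 0.8660, -0.4780, -0.3770, -0.2720]

0.8710 0.8660 -0.4780 -0.3770 -0.2720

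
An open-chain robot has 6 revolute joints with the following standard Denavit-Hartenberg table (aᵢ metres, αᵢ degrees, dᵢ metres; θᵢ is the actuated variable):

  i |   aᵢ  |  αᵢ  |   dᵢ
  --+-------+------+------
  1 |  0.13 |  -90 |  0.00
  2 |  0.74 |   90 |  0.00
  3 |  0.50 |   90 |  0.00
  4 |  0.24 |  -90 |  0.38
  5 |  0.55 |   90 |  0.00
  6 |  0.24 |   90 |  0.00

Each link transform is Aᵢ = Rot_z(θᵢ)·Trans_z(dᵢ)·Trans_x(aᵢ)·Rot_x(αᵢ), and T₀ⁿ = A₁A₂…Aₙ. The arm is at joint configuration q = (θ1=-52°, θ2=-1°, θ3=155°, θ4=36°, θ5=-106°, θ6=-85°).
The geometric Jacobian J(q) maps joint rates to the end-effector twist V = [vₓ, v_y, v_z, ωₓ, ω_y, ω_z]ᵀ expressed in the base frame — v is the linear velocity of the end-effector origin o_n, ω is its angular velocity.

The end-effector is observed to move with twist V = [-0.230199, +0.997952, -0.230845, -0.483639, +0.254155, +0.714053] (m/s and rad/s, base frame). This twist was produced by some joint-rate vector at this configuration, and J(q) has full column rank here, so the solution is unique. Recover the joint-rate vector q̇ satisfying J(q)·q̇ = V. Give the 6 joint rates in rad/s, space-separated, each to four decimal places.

0.9900 0.0170 -0.0210 -0.4720 -0.4070 -0.1470

o_n = [1.2830, 0.2107, -0.1363]
J₁: ẑ×o_n = [-0.2107, 1.2830, 0.0000], ω = ẑ
J2: z=[0.7880, 0.6157, 0.0000] o=[0.0800, -0.1024, 0.0000] → [-0.0839, 0.1074, -0.4939, 0.7880, 0.6157, 0.0000]
J3: z=[-0.0107, 0.0138, 0.9998] o=[0.5356, -0.6855, 0.0129] → [-0.8981, 0.7457, -0.0199, -0.0107, 0.0138, 0.9998]
J4: z=[0.9743, 0.2250, 0.0074] o=[0.4231, -0.1983, 0.0050] → [-0.0348, 0.1440, 0.2051, 0.9743, 0.2250, 0.0074]
J5: z=[0.1235, -0.5615, 0.8182] o=[0.7482, 0.0783, 0.1458] → [0.0500, 0.4724, 0.3167, 0.1235, -0.5615, 0.8182]
J6: z=[-0.0876, -0.8275, -0.5547] o=[1.2919, 0.0765, 0.0625] → [0.2389, -0.0125, -0.0191, -0.0876, -0.8275, -0.5547]
q̇ = J⁺·V = [0.9900, 0.0170, -0.0210, -0.4720, -0.4070, -0.1470]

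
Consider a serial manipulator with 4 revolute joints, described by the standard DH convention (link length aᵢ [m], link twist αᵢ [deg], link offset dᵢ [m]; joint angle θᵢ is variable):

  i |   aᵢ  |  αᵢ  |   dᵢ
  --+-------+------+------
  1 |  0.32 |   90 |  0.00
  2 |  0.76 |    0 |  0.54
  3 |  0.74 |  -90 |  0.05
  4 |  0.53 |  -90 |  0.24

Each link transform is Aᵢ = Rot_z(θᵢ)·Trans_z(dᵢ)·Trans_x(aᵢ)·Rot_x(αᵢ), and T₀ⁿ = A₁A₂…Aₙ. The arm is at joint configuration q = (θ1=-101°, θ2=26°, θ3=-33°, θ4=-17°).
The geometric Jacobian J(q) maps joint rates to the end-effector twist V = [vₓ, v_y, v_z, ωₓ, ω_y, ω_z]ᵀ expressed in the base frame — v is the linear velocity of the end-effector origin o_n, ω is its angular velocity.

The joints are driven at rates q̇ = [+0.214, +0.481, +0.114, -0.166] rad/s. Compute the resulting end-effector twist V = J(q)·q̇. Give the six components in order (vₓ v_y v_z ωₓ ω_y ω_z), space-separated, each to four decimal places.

o_n = [-1.1644, -2.0860, 0.4194]
J₁: ẑ×o_n = [2.0860, -1.1644, 0.0000], ω = ẑ
J2: z=[-0.9816, 0.1908, 0.0000] o=[-0.0611, -0.3141, 0.0000] → [0.0800, 0.4117, 1.9499, -0.9816, 0.1908, 0.0000]
J3: z=[-0.9816, 0.1908, 0.0000] o=[-0.7215, -0.8816, 0.3332] → [0.0165, 0.0847, 1.2668, -0.9816, 0.1908, 0.0000]
J4: z=[-0.0233, -0.1196, 0.9925] o=[-0.9107, -1.5931, 0.2430] → [0.4682, -0.2477, -0.0189, -0.0233, -0.1196, 0.9925]
V = J·q̇ = [0.4091, -0.0004, 1.0854, -0.5802, 0.1334, 0.0492]

0.4091 -0.0004 1.0854 -0.5802 0.1334 0.0492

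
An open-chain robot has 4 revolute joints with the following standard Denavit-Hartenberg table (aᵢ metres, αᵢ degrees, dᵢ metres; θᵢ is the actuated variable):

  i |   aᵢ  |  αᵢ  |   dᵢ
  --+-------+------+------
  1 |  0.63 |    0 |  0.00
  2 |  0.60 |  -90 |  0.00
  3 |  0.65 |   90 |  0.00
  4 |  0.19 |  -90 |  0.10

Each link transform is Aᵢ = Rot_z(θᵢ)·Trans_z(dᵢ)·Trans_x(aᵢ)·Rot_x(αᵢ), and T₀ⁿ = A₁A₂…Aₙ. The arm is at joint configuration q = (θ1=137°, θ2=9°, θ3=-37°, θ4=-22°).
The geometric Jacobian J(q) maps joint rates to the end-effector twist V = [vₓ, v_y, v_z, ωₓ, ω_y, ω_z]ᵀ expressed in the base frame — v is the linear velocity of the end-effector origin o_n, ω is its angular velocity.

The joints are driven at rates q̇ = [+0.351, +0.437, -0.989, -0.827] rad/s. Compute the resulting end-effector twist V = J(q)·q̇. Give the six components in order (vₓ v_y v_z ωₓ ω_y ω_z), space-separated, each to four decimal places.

-0.1323 -1.1387 0.5576 0.1404 1.0982 0.1275

o_n = [-1.4155, 1.1595, 0.5771]
J₁: ẑ×o_n = [-1.1595, -1.4155, 0.0000], ω = ẑ
J2: z=[0.0000, 0.0000, 1.0000] o=[-0.4608, 0.4297, 0.0000] → [-0.7298, -0.9547, 0.0000, 0.0000, 0.0000, 1.0000]
J3: z=[-0.5592, -0.8290, 0.0000] o=[-0.9582, 0.7652, 0.0000] → [-0.4784, 0.3227, -0.5996, -0.5592, -0.8290, 0.0000]
J4: z=[0.4989, -0.3365, 0.7986] o=[-1.3885, 1.0555, 0.3912] → [-0.1456, -0.1143, 0.0428, 0.4989, -0.3365, 0.7986]
V = J·q̇ = [-0.1323, -1.1387, 0.5576, 0.1404, 1.0982, 0.1275]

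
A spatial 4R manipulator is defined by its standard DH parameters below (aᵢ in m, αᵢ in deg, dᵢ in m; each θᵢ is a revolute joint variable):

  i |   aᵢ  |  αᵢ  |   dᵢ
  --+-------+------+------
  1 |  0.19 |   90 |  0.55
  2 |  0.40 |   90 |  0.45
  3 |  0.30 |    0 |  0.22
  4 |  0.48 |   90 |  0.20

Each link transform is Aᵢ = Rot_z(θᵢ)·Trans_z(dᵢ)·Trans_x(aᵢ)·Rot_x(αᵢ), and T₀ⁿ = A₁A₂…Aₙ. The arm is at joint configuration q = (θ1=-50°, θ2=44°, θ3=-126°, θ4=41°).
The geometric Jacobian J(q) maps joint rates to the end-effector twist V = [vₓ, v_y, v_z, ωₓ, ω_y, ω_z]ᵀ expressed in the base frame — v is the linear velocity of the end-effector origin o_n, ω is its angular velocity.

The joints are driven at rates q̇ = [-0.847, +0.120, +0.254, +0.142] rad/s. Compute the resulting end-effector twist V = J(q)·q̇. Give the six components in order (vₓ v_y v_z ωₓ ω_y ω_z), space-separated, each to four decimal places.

o_n = [0.6399, -0.3412, 0.4323]
J₁: ẑ×o_n = [0.3412, 0.6399, -0.0000], ω = ẑ
J2: z=[-0.7660, -0.6428, 0.0000] o=[0.1221, -0.1455, 0.5500] → [0.0757, -0.0902, 0.4827, -0.7660, -0.6428, 0.0000]
J3: z=[0.4465, -0.5321, -0.7193] o=[-0.0376, -0.6552, 0.8279] → [0.4364, -0.3108, 0.5008, 0.4465, -0.5321, -0.7193]
J4: z=[0.4465, -0.5321, -0.7193] o=[0.1650, -0.5191, 0.5471] → [0.1891, -0.2904, 0.3322, 0.4465, -0.5321, -0.7193]
V = J·q̇ = [-0.1423, -0.6730, 0.2323, 0.0849, -0.2879, -1.1319]

-0.1423 -0.6730 0.2323 0.0849 -0.2879 -1.1319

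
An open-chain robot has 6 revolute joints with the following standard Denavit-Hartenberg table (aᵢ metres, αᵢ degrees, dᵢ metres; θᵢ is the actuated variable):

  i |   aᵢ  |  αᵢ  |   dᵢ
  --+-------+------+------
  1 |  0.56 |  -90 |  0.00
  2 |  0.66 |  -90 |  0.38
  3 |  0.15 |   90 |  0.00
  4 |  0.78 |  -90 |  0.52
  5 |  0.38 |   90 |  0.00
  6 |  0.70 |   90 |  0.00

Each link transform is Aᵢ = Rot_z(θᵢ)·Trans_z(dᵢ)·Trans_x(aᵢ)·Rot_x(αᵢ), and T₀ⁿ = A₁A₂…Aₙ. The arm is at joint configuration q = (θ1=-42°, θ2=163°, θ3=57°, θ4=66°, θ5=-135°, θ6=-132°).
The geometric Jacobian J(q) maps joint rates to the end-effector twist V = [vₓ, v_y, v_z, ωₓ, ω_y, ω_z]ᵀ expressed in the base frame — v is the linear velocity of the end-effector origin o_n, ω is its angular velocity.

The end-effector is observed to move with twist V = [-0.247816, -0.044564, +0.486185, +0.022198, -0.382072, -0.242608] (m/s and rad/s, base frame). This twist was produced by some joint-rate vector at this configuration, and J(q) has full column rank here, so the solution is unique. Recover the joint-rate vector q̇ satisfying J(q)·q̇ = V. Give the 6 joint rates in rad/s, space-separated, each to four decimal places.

o_n = [-0.9436, 0.6040, 0.0744]
J₁: ẑ×o_n = [-0.6040, -0.9436, 0.0000], ω = ẑ
J2: z=[0.6691, 0.7431, 0.0000] o=[0.4162, -0.3747, 0.0000] → [0.0553, -0.0498, 1.6654, 0.6691, 0.7431, 0.0000]
J3: z=[-0.2173, 0.1956, 0.9563] o=[0.2014, 0.3300, -0.1930] → [-0.2097, -1.0369, 0.1645, -0.2173, 0.1956, 0.9563]
J4: z=[-0.2316, 0.9414, -0.2452] o=[0.0592, 0.2888, -0.2169] → [0.3515, 0.3133, 0.8710, -0.2316, 0.9414, -0.2452]
J5: z=[0.7779, 0.3306, 0.5344] o=[-0.5169, 0.8306, 0.2866] → [0.0510, -0.0630, -0.0352, 0.7779, 0.3306, 0.5344]
J6: z=[0.5768, -0.7130, -0.3986] o=[-0.4222, 1.0655, 0.0033] → [-0.2347, 0.1668, -0.6380, 0.5768, -0.7130, -0.3986]
q̇ = J⁺·V = [0.2020, 0.6280, -0.4150, -0.7930, -0.6590, -0.2760]

0.2020 0.6280 -0.4150 -0.7930 -0.6590 -0.2760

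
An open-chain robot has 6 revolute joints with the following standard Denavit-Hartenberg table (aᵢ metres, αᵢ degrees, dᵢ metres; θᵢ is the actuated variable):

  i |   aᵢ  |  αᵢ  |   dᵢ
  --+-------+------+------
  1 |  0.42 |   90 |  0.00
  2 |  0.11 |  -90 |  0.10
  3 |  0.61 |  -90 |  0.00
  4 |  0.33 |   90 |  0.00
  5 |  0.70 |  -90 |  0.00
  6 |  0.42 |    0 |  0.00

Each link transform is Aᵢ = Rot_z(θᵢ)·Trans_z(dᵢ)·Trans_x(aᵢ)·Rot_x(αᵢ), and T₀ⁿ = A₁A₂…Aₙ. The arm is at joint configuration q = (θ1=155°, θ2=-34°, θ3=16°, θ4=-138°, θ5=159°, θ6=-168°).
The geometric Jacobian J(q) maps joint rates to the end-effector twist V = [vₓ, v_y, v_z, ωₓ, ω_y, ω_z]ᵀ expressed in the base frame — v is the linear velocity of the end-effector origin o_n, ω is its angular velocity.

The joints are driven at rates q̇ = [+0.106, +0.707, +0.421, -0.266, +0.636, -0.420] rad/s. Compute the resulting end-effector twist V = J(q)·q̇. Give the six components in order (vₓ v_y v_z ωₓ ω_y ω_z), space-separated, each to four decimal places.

-0.3744 0.0106 0.3392 0.6996 0.4836 0.4550

o_n = [-0.8544, 0.2446, -0.3385]
J₁: ẑ×o_n = [-0.2446, -0.8544, 0.0000], ω = ẑ
J2: z=[0.4226, 0.9063, 0.0000] o=[-0.3806, 0.1775, 0.0000] → [-0.3068, 0.1431, 0.4577, 0.4226, 0.9063, 0.0000]
J3: z=[-0.5068, 0.2363, 0.8290] o=[-0.4210, 0.3067, -0.0615] → [-0.0140, -0.4996, 0.1338, -0.5068, 0.2363, 0.8290]
J4: z=[-0.1991, -0.9678, 0.1541] o=[-0.9327, 0.3597, -0.3894] → [-0.0315, 0.0222, 0.0987, -0.1991, -0.9678, 0.1541]
J5: z=[0.9379, -0.2338, -0.2564] o=[-0.8389, 0.3906, -0.0745] → [0.0243, 0.2516, -0.1405, 0.9379, -0.2338, -0.2564]
J6: z=[0.0841, 0.8700, -0.4859] o=[-1.0746, 0.0867, -0.6594] → [0.3559, -0.1340, -0.1783, 0.0841, 0.8700, -0.4859]
V = J·q̇ = [-0.3744, 0.0106, 0.3392, 0.6996, 0.4836, 0.4550]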